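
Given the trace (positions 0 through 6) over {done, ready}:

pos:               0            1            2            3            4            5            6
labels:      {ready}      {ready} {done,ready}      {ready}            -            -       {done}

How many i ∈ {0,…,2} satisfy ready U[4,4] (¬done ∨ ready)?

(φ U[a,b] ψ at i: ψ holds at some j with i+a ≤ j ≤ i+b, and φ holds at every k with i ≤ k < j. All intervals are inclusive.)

1

Evaluate at each i in [0,2]:
  i=0: ✓ (rhs at j=4; lhs holds on [0,3])
  i=1: ✗ (lhs fails at k=4 before rhs at j=5)
  i=2: ✗ (no rhs in [6,6])
Positions where it holds: {0} → 1.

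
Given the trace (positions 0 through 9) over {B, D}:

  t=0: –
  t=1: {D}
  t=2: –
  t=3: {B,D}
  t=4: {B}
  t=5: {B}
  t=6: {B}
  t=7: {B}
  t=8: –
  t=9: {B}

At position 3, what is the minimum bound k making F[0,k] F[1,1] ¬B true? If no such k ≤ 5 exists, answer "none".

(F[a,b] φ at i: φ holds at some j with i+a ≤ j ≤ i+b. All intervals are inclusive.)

4

Scan j = 3,4,… for F[1,1] ¬B:
  j=3: fails
  j=4: fails
  j=5: fails
  j=6: fails
  j=7: holds
First hit at j=7, so smallest k = 7-3 = 4.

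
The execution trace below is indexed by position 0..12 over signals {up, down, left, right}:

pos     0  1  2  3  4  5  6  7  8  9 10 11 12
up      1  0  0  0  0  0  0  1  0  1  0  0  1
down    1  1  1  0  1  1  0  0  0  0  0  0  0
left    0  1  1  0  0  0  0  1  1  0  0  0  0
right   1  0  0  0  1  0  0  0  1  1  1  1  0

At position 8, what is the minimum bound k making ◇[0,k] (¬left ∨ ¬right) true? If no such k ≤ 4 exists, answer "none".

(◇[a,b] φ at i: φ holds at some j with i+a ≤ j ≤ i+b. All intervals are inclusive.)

Scan j = 8,9,… for (¬left ∨ ¬right):
  j=8: fails
  j=9: holds
First hit at j=9, so smallest k = 9-8 = 1.

1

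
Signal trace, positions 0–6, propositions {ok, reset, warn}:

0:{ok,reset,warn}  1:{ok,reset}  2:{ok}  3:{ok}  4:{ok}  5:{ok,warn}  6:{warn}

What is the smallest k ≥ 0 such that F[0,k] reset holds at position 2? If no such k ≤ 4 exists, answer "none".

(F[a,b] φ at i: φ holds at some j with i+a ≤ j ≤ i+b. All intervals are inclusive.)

none

Scan j = 2,3,… for reset:
  j=2: fails
  j=3: fails
  j=4: fails
  j=5: fails
  j=6: fails
No j in [2,6] satisfies it → none.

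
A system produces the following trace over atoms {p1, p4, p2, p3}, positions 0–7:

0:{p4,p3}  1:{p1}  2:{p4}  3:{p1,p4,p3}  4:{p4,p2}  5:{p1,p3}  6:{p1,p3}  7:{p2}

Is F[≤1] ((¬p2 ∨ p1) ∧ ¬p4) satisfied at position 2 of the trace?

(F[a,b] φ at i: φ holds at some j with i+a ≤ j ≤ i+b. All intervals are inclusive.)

No

Check ((¬p2 ∨ p1) ∧ ¬p4) at each j in [2,3]:
  j=2: false
  j=3: false
No position in the window satisfies it → formula fails.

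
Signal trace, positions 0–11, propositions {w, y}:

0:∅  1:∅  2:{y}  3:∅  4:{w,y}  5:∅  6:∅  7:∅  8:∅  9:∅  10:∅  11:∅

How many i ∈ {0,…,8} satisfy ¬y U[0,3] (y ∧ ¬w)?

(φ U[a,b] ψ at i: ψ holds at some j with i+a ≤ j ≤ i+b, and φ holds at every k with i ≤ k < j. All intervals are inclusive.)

Evaluate at each i in [0,8]:
  i=0: ✓ (rhs at j=2; lhs holds on [0,1])
  i=1: ✓ (rhs at j=2; lhs holds on [1,1])
  i=2: ✓ (rhs at j=2)
  i=3: ✗ (no rhs in [3,6])
  i=4: ✗ (no rhs in [4,7])
  i=5: ✗ (no rhs in [5,8])
  i=6: ✗ (no rhs in [6,9])
  i=7: ✗ (no rhs in [7,10])
  i=8: ✗ (no rhs in [8,11])
Positions where it holds: {0, 1, 2} → 3.

3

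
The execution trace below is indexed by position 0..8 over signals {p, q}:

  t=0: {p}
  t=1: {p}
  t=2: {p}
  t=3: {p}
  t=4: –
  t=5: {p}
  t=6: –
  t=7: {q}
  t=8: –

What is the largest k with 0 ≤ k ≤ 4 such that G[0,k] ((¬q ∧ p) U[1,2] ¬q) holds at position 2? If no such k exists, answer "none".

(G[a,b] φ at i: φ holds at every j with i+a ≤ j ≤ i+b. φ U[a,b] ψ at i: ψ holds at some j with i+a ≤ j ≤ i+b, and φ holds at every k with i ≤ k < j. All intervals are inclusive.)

((¬q ∧ p) U[1,2] ¬q) must hold from j=2 onward; find where it first fails.
  j=2: holds
  j=3: holds
  j=4: fails
Holds on [2,3], so largest k = 1.

1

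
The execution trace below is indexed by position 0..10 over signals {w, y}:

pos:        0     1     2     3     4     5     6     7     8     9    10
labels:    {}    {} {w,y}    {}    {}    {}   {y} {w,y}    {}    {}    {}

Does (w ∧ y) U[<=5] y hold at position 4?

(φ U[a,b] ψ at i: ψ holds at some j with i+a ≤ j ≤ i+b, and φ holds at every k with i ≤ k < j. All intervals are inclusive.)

False

Need some j in [4,9] with y, and (w ∧ y) at every k in [4,j-1].
  j=4: y false.
  j=5: y false.
  j=6: y holds, but (w ∧ y) fails at k=4 → not this j.
  j=7: y holds, but (w ∧ y) fails at k=4 → not this j.
  j=8: y false.
  j=9: y false.
No j in the window works → until fails.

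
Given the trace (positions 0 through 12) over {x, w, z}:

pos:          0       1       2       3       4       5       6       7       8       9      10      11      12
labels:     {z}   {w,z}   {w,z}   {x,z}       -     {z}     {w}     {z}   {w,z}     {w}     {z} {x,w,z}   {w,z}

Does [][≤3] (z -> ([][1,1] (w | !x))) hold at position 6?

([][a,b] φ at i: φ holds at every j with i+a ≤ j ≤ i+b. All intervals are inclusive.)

True

Check (z -> ([][1,1] (w | !x))) at every j in [6,9]:
  j=6: antecedent false → ✓
  j=7: antecedent true; consequent holds on [8,8] → ✓
  j=8: antecedent true; consequent holds on [9,9] → ✓
  j=9: antecedent false → ✓
All positions satisfy it → formula holds.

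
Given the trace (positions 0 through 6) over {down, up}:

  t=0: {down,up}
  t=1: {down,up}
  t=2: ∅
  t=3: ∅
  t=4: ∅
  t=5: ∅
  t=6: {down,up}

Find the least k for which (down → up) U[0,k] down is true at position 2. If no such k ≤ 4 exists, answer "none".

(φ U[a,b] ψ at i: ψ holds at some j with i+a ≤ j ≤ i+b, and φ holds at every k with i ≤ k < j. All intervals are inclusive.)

Need earliest j ≥ 2 with down, and (down → up) at every k in [2,j-1].
  j=2: rhs fails.
  j=3: rhs fails.
  j=4: rhs fails.
  j=5: rhs fails.
  j=6: rhs holds; lhs holds on [2,5]. k = 4.

4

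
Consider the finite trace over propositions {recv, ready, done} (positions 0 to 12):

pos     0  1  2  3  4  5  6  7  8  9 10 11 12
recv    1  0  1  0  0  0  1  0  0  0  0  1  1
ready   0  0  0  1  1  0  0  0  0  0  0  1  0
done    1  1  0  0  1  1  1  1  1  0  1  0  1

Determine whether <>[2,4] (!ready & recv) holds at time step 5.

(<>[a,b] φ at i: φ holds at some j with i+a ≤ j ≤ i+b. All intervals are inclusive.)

Does not hold

Check (!ready & recv) at each j in [7,9]:
  j=7: false
  j=8: false
  j=9: false
No position in the window satisfies it → formula fails.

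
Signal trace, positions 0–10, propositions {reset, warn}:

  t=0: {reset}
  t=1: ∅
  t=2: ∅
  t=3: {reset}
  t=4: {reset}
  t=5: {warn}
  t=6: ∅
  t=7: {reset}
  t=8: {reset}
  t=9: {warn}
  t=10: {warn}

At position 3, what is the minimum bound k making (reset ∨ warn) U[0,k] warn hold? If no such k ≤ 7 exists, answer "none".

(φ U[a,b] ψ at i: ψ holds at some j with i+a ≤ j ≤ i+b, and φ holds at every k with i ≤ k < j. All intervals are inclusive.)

Need earliest j ≥ 3 with warn, and (reset ∨ warn) at every k in [3,j-1].
  j=3: rhs fails.
  j=4: rhs fails.
  j=5: rhs holds; lhs holds on [3,4]. k = 2.

2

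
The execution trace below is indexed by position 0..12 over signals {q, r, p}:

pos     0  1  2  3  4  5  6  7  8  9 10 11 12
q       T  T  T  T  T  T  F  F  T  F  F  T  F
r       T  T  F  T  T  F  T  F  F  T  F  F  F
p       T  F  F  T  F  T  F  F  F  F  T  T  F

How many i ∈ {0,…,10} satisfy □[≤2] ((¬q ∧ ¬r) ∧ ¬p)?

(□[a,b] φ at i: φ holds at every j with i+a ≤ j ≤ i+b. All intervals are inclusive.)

0

Evaluate at each i in [0,10]:
  i=0: ✗ (fails at j=0)
  i=1: ✗ (fails at j=1)
  i=2: ✗ (fails at j=2)
  i=3: ✗ (fails at j=3)
  i=4: ✗ (fails at j=4)
  i=5: ✗ (fails at j=5)
  i=6: ✗ (fails at j=6)
  i=7: ✗ (fails at j=8)
  i=8: ✗ (fails at j=8)
  i=9: ✗ (fails at j=9)
  i=10: ✗ (fails at j=10)
Positions where it holds: {} → 0.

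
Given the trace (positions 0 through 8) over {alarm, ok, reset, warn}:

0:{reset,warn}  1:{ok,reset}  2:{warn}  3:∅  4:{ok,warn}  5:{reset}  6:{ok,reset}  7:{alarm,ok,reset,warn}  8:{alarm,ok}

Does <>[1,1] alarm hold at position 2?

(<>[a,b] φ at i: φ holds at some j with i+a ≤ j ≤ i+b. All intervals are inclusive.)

Does not hold

Check alarm at each j in [3,3]:
  j=3: false
No position in the window satisfies it → formula fails.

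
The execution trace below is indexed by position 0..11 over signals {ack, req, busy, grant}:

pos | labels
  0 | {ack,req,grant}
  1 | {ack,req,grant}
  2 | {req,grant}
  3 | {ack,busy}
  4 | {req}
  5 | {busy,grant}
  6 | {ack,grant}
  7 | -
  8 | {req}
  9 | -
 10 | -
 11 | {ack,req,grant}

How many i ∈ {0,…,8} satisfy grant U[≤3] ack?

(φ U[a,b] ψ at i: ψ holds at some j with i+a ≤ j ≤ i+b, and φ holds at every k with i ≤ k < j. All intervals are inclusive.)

6

Evaluate at each i in [0,8]:
  i=0: ✓ (rhs at j=0)
  i=1: ✓ (rhs at j=1)
  i=2: ✓ (rhs at j=3; lhs holds on [2,2])
  i=3: ✓ (rhs at j=3)
  i=4: ✗ (lhs fails at k=4 before rhs at j=6)
  i=5: ✓ (rhs at j=6; lhs holds on [5,5])
  i=6: ✓ (rhs at j=6)
  i=7: ✗ (no rhs in [7,10])
  i=8: ✗ (lhs fails at k=8 before rhs at j=11)
Positions where it holds: {0, 1, 2, 3, 5, 6} → 6.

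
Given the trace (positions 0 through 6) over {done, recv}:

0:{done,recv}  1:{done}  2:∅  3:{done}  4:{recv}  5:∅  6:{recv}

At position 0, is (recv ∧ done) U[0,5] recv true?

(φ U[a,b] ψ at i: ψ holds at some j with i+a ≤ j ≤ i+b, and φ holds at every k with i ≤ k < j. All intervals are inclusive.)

Yes

Need some j in [0,5] with recv, and (recv ∧ done) at every k in [0,j-1].
  j=0: recv holds; no prefix to check → satisfied.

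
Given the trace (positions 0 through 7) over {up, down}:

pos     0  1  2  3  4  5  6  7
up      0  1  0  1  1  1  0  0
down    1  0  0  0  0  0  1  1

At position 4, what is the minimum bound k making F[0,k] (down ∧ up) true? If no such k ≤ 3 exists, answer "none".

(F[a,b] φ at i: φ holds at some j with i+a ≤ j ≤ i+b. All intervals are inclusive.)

none

Scan j = 4,5,… for (down ∧ up):
  j=4: fails
  j=5: fails
  j=6: fails
  j=7: fails
No j in [4,7] satisfies it → none.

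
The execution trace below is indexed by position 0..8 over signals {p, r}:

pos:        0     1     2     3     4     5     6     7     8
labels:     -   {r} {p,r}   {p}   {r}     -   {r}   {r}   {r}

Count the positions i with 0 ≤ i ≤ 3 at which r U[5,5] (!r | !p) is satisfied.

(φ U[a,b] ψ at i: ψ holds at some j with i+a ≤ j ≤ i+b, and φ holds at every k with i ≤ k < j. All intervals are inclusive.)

Evaluate at each i in [0,3]:
  i=0: ✗ (lhs fails at k=0 before rhs at j=5)
  i=1: ✗ (lhs fails at k=3 before rhs at j=6)
  i=2: ✗ (lhs fails at k=3 before rhs at j=7)
  i=3: ✗ (lhs fails at k=3 before rhs at j=8)
Positions where it holds: {} → 0.

0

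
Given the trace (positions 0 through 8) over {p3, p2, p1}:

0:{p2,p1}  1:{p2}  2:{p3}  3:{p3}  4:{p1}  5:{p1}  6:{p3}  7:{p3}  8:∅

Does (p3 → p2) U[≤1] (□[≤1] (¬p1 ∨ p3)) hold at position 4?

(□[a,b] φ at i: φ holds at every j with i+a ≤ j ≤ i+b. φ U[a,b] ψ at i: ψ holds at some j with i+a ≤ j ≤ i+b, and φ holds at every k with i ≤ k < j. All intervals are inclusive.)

Need some j in [4,5] with □[≤1] (¬p1 ∨ p3), and (p3 → p2) at every k in [4,j-1].
  j=4: □[≤1] (¬p1 ∨ p3) — fails at 4.
  j=5: □[≤1] (¬p1 ∨ p3) — fails at 5.
No j in the window works → until fails.

False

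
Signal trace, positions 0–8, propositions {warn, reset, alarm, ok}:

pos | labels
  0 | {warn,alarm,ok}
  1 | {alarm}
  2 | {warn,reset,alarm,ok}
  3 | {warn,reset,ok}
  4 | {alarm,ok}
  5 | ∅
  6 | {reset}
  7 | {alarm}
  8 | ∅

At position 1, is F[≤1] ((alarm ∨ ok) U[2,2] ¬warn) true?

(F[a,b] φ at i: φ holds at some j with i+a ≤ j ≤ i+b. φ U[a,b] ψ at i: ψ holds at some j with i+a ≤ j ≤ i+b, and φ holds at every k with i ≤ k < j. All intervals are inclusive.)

Yes

Check ((alarm ∨ ok) U[2,2] ¬warn) at each j in [1,2]:
  j=1: fails
  j=2: holds
Found at j=2 → formula holds.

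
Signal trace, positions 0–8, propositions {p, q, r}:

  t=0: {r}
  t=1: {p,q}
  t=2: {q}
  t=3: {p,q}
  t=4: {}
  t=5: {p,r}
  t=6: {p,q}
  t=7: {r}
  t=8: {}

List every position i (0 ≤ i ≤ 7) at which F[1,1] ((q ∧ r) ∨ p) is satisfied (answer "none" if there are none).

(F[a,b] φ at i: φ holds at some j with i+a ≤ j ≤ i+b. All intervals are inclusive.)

Evaluate at each i in [0,7]:
  i=0: ✓ (witness j=1)
  i=1: ✗ (none in [2,2])
  i=2: ✓ (witness j=3)
  i=3: ✗ (none in [4,4])
  i=4: ✓ (witness j=5)
  i=5: ✓ (witness j=6)
  i=6: ✗ (none in [7,7])
  i=7: ✗ (none in [8,8])

0, 2, 4, 5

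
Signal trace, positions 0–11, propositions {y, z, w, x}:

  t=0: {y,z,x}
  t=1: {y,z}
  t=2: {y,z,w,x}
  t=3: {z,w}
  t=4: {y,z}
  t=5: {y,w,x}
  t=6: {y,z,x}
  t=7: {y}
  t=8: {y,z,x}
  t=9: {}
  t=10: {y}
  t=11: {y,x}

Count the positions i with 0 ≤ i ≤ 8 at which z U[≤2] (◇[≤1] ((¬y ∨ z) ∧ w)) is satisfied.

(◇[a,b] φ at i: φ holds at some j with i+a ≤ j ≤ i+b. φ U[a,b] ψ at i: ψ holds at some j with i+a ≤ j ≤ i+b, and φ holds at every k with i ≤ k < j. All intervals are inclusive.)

4

Evaluate at each i in [0,8]:
  i=0: ✓ (rhs at j=1; lhs holds on [0,0])
  i=1: ✓ (rhs at j=1)
  i=2: ✓ (rhs at j=2)
  i=3: ✓ (rhs at j=3)
  i=4: ✗ (no rhs in [4,6])
  i=5: ✗ (no rhs in [5,7])
  i=6: ✗ (no rhs in [6,8])
  i=7: ✗ (no rhs in [7,9])
  i=8: ✗ (no rhs in [8,10])
Positions where it holds: {0, 1, 2, 3} → 4.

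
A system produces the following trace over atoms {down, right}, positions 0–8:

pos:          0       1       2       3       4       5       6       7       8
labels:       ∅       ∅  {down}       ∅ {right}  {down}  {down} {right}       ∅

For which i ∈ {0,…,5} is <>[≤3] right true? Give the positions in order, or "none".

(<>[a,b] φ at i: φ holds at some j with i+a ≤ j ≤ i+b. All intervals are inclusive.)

1, 2, 3, 4, 5

Evaluate at each i in [0,5]:
  i=0: ✗ (none in [0,3])
  i=1: ✓ (witness j=4)
  i=2: ✓ (witness j=4)
  i=3: ✓ (witness j=4)
  i=4: ✓ (witness j=4)
  i=5: ✓ (witness j=7)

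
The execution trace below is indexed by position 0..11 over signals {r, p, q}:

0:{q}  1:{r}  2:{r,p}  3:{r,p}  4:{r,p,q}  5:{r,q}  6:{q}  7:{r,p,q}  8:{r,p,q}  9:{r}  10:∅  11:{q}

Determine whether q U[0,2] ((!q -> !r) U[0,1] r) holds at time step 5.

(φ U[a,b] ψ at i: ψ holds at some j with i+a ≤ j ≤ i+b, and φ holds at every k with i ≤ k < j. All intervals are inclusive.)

Need some j in [5,7] with ((!q -> !r) U[0,1] r), and q at every k in [5,j-1].
  j=5: ((!q -> !r) U[0,1] r) holds; no prefix to check → satisfied.

Holds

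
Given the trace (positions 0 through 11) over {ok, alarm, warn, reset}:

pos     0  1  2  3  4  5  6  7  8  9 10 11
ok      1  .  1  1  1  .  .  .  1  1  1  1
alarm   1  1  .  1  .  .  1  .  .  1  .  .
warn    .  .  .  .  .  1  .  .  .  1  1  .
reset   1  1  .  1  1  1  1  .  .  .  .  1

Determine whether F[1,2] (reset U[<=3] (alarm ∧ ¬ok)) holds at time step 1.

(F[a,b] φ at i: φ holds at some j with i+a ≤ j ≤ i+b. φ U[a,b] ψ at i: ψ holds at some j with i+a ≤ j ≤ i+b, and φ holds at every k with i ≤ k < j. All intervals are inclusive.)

Holds

Check (reset U[<=3] (alarm ∧ ¬ok)) at each j in [2,3]:
  j=2: fails
  j=3: holds
Found at j=3 → formula holds.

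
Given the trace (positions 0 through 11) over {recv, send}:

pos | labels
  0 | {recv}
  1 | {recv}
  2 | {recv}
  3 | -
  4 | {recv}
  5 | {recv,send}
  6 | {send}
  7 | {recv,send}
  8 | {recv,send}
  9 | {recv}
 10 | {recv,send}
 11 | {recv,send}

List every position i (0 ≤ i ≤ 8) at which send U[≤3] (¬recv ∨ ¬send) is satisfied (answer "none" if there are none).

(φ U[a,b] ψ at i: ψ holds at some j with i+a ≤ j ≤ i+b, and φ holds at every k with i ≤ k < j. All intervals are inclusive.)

0, 1, 2, 3, 4, 5, 6, 7, 8

Evaluate at each i in [0,8]:
  i=0: ✓ (rhs at j=0)
  i=1: ✓ (rhs at j=1)
  i=2: ✓ (rhs at j=2)
  i=3: ✓ (rhs at j=3)
  i=4: ✓ (rhs at j=4)
  i=5: ✓ (rhs at j=6; lhs holds on [5,5])
  i=6: ✓ (rhs at j=6)
  i=7: ✓ (rhs at j=9; lhs holds on [7,8])
  i=8: ✓ (rhs at j=9; lhs holds on [8,8])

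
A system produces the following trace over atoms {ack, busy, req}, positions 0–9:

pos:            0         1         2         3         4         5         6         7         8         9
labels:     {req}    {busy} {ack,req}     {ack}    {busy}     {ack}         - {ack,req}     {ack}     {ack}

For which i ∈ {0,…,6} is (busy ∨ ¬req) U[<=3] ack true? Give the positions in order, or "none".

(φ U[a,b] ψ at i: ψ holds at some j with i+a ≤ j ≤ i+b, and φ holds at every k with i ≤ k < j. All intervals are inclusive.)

Evaluate at each i in [0,6]:
  i=0: ✗ (lhs fails at k=0 before rhs at j=2)
  i=1: ✓ (rhs at j=2; lhs holds on [1,1])
  i=2: ✓ (rhs at j=2)
  i=3: ✓ (rhs at j=3)
  i=4: ✓ (rhs at j=5; lhs holds on [4,4])
  i=5: ✓ (rhs at j=5)
  i=6: ✓ (rhs at j=7; lhs holds on [6,6])

1, 2, 3, 4, 5, 6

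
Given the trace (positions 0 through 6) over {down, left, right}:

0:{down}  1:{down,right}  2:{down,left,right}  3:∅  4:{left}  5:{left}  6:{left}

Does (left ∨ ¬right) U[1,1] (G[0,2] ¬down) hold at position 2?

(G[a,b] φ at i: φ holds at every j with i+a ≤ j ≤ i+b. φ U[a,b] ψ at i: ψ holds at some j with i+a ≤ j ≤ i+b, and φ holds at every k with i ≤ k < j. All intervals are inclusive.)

Need some j in [3,3] with G[0,2] ¬down, and (left ∨ ¬right) at every k in [2,j-1].
  j=3: G[0,2] ¬down holds; (left ∨ ¬right) holds at every k in [2,2] → satisfied.

Holds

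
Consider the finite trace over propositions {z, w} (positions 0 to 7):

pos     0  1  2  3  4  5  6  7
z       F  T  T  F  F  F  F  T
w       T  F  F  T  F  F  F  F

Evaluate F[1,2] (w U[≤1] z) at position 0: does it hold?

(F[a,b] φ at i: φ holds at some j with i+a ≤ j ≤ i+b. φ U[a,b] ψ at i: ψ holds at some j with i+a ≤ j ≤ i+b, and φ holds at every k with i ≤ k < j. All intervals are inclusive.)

Yes

Check (w U[≤1] z) at each j in [1,2]:
  j=1: holds
  j=2: holds
Found at j=1 → formula holds.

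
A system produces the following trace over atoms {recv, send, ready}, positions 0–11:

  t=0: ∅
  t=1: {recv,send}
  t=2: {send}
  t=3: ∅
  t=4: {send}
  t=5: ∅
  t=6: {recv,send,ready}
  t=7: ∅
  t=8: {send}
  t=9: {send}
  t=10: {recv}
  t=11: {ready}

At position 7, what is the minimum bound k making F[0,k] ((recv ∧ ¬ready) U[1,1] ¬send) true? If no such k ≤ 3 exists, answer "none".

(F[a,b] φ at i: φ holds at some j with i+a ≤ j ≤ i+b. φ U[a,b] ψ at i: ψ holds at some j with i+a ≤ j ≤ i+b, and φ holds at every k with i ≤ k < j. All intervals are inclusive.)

3

Scan j = 7,8,… for ((recv ∧ ¬ready) U[1,1] ¬send):
  j=7: fails
  j=8: fails
  j=9: fails
  j=10: holds
First hit at j=10, so smallest k = 10-7 = 3.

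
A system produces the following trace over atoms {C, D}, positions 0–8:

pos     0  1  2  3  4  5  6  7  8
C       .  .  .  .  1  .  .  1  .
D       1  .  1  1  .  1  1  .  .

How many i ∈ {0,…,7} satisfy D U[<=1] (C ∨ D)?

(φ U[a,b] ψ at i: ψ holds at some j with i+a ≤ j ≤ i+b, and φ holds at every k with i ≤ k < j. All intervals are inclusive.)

7

Evaluate at each i in [0,7]:
  i=0: ✓ (rhs at j=0)
  i=1: ✗ (lhs fails at k=1 before rhs at j=2)
  i=2: ✓ (rhs at j=2)
  i=3: ✓ (rhs at j=3)
  i=4: ✓ (rhs at j=4)
  i=5: ✓ (rhs at j=5)
  i=6: ✓ (rhs at j=6)
  i=7: ✓ (rhs at j=7)
Positions where it holds: {0, 2, 3, 4, 5, 6, 7} → 7.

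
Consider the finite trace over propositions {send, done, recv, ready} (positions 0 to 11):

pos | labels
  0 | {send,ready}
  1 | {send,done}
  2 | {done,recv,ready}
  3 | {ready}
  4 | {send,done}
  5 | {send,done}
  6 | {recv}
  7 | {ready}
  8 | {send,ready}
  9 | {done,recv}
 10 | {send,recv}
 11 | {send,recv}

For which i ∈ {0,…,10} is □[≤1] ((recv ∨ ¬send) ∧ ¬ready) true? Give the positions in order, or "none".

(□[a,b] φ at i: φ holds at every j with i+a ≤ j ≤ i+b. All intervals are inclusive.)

Evaluate at each i in [0,10]:
  i=0: ✗ (fails at j=0)
  i=1: ✗ (fails at j=1)
  i=2: ✗ (fails at j=2)
  i=3: ✗ (fails at j=3)
  i=4: ✗ (fails at j=4)
  i=5: ✗ (fails at j=5)
  i=6: ✗ (fails at j=7)
  i=7: ✗ (fails at j=7)
  i=8: ✗ (fails at j=8)
  i=9: ✓ (all of [9,10])
  i=10: ✓ (all of [10,11])

9, 10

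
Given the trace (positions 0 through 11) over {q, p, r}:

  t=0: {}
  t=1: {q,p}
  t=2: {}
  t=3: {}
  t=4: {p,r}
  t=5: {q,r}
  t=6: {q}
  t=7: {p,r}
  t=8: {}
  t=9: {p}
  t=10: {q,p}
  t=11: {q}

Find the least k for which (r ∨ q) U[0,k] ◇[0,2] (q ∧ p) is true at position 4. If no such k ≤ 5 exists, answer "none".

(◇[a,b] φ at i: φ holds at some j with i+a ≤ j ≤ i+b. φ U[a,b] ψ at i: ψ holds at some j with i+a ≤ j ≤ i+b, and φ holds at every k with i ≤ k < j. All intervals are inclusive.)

4

Need earliest j ≥ 4 with ◇[0,2] (q ∧ p), and (r ∨ q) at every k in [4,j-1].
  j=4: rhs fails.
  j=5: rhs fails.
  j=6: rhs fails.
  j=7: rhs fails.
  j=8: rhs holds; lhs holds on [4,7]. k = 4.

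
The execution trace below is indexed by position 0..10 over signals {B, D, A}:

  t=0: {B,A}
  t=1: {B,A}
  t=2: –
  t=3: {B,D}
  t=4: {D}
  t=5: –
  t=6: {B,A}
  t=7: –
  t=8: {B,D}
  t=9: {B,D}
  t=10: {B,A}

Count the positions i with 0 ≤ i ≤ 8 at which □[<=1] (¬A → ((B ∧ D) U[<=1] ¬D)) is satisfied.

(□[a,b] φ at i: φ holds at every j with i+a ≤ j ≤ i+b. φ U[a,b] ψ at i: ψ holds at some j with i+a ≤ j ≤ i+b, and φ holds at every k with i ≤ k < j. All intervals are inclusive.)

Evaluate at each i in [0,8]:
  i=0: ✓ (all of [0,1])
  i=1: ✓ (all of [1,2])
  i=2: ✗ (fails at j=3)
  i=3: ✗ (fails at j=3)
  i=4: ✗ (fails at j=4)
  i=5: ✓ (all of [5,6])
  i=6: ✓ (all of [6,7])
  i=7: ✗ (fails at j=8)
  i=8: ✗ (fails at j=8)
Positions where it holds: {0, 1, 5, 6} → 4.

4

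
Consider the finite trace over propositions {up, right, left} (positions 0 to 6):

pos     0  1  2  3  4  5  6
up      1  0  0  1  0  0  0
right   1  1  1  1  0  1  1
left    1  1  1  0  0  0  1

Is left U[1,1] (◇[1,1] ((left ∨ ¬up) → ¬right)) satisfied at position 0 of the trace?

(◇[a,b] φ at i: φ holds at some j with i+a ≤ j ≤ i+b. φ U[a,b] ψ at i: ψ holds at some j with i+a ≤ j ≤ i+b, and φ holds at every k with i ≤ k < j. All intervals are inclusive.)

Need some j in [1,1] with ◇[1,1] ((left ∨ ¬up) → ¬right), and left at every k in [0,j-1].
  j=1: ◇[1,1] ((left ∨ ¬up) → ¬right) — fails (none in [2,2]).
No j in the window works → until fails.

Does not hold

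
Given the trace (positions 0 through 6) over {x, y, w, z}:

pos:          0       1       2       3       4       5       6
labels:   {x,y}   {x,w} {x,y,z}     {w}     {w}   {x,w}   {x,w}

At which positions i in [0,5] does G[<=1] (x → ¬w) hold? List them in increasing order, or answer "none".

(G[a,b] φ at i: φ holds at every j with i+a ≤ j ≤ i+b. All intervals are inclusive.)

2, 3

Evaluate at each i in [0,5]:
  i=0: ✗ (fails at j=1)
  i=1: ✗ (fails at j=1)
  i=2: ✓ (all of [2,3])
  i=3: ✓ (all of [3,4])
  i=4: ✗ (fails at j=5)
  i=5: ✗ (fails at j=5)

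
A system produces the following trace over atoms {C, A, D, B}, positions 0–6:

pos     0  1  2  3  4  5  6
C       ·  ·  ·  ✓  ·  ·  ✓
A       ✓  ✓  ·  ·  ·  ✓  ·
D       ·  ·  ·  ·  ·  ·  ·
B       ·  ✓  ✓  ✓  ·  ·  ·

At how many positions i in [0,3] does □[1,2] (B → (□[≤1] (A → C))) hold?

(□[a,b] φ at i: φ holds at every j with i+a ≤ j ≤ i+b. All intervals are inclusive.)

Evaluate at each i in [0,3]:
  i=0: ✗ (fails at j=1)
  i=1: ✓ (all of [2,3])
  i=2: ✓ (all of [3,4])
  i=3: ✓ (all of [4,5])
Positions where it holds: {1, 2, 3} → 3.

3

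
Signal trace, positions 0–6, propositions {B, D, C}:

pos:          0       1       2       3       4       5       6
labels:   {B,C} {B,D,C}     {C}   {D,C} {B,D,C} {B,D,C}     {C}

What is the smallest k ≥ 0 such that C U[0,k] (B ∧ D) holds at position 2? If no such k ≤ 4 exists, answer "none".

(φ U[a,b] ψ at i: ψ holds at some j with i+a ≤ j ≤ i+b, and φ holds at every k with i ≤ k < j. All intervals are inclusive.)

2

Need earliest j ≥ 2 with (B ∧ D), and C at every k in [2,j-1].
  j=2: rhs fails.
  j=3: rhs fails.
  j=4: rhs holds; lhs holds on [2,3]. k = 2.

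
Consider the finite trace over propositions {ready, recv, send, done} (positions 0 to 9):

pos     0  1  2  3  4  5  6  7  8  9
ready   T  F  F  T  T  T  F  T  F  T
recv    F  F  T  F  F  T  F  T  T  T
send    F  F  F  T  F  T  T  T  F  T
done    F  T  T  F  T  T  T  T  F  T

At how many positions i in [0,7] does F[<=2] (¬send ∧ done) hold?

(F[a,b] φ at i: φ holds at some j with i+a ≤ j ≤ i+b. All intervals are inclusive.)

Evaluate at each i in [0,7]:
  i=0: ✓ (witness j=1)
  i=1: ✓ (witness j=1)
  i=2: ✓ (witness j=2)
  i=3: ✓ (witness j=4)
  i=4: ✓ (witness j=4)
  i=5: ✗ (none in [5,7])
  i=6: ✗ (none in [6,8])
  i=7: ✗ (none in [7,9])
Positions where it holds: {0, 1, 2, 3, 4} → 5.

5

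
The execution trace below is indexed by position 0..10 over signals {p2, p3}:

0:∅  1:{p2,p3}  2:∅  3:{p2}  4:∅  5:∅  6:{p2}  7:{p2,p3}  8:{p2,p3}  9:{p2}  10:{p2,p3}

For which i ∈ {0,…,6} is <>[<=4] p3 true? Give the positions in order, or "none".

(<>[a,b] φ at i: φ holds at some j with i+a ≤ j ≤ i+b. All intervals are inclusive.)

Evaluate at each i in [0,6]:
  i=0: ✓ (witness j=1)
  i=1: ✓ (witness j=1)
  i=2: ✗ (none in [2,6])
  i=3: ✓ (witness j=7)
  i=4: ✓ (witness j=7)
  i=5: ✓ (witness j=7)
  i=6: ✓ (witness j=7)

0, 1, 3, 4, 5, 6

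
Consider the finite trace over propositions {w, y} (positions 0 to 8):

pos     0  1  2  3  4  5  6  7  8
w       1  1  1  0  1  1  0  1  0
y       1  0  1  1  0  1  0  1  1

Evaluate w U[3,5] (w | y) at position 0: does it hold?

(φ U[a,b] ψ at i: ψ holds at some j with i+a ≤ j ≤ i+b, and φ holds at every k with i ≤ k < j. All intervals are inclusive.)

Yes

Need some j in [3,5] with (w | y), and w at every k in [0,j-1].
  j=3: (w | y) holds; w holds at every k in [0,2] → satisfied.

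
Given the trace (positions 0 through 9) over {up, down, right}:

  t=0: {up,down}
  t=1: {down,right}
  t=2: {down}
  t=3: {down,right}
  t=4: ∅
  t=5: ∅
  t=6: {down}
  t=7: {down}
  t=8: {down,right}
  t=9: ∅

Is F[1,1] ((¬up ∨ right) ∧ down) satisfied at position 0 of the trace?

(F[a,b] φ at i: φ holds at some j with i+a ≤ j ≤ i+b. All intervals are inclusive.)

Check ((¬up ∨ right) ∧ down) at each j in [1,1]:
  j=1: true
Found at j=1 → formula holds.

Yes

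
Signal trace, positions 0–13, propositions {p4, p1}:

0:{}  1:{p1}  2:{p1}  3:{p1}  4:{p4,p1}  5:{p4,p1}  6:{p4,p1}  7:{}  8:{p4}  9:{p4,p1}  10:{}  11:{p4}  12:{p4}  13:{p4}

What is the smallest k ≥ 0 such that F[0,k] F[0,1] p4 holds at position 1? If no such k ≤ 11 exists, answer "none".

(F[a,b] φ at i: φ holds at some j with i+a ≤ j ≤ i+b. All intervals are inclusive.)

Scan j = 1,2,… for F[0,1] p4:
  j=1: fails
  j=2: fails
  j=3: holds
First hit at j=3, so smallest k = 3-1 = 2.

2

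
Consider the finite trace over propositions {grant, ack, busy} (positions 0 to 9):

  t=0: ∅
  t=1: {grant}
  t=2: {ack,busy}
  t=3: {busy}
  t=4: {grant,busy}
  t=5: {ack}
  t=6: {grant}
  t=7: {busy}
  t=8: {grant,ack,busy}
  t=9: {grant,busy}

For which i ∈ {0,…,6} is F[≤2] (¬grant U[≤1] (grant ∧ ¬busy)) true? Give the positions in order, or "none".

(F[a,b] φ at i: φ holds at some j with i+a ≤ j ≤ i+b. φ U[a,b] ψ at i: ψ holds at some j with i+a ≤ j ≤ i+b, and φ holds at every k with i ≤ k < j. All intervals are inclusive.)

Evaluate at each i in [0,6]:
  i=0: ✓ (witness j=0)
  i=1: ✓ (witness j=1)
  i=2: ✗ (none in [2,4])
  i=3: ✓ (witness j=5)
  i=4: ✓ (witness j=5)
  i=5: ✓ (witness j=5)
  i=6: ✓ (witness j=6)

0, 1, 3, 4, 5, 6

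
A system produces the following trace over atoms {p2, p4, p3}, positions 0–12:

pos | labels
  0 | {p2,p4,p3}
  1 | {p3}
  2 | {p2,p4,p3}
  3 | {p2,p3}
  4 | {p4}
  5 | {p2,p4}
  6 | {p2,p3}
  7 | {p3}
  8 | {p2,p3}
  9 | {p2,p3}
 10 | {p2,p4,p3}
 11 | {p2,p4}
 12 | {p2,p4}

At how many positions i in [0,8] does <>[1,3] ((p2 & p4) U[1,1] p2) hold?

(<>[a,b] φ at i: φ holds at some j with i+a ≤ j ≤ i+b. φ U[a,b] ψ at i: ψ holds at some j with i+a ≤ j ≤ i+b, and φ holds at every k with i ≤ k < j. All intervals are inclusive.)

7

Evaluate at each i in [0,8]:
  i=0: ✓ (witness j=2)
  i=1: ✓ (witness j=2)
  i=2: ✓ (witness j=5)
  i=3: ✓ (witness j=5)
  i=4: ✓ (witness j=5)
  i=5: ✗ (none in [6,8])
  i=6: ✗ (none in [7,9])
  i=7: ✓ (witness j=10)
  i=8: ✓ (witness j=10)
Positions where it holds: {0, 1, 2, 3, 4, 7, 8} → 7.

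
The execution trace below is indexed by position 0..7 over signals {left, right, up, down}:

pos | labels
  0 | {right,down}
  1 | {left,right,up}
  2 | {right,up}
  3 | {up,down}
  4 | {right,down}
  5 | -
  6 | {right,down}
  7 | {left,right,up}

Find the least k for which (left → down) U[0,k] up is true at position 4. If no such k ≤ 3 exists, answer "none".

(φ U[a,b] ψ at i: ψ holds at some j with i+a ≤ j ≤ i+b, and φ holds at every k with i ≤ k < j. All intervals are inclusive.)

3

Need earliest j ≥ 4 with up, and (left → down) at every k in [4,j-1].
  j=4: rhs fails.
  j=5: rhs fails.
  j=6: rhs fails.
  j=7: rhs holds; lhs holds on [4,6]. k = 3.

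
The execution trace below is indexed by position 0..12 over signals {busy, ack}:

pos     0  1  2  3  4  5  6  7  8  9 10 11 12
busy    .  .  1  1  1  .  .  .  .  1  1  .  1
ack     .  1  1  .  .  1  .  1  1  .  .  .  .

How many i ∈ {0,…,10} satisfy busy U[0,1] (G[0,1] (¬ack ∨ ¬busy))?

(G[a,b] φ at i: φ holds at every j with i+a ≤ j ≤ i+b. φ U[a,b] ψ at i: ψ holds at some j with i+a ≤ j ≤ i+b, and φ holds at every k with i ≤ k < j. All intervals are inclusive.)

10

Evaluate at each i in [0,10]:
  i=0: ✓ (rhs at j=0)
  i=1: ✗ (no rhs in [1,2])
  i=2: ✓ (rhs at j=3; lhs holds on [2,2])
  i=3: ✓ (rhs at j=3)
  i=4: ✓ (rhs at j=4)
  i=5: ✓ (rhs at j=5)
  i=6: ✓ (rhs at j=6)
  i=7: ✓ (rhs at j=7)
  i=8: ✓ (rhs at j=8)
  i=9: ✓ (rhs at j=9)
  i=10: ✓ (rhs at j=10)
Positions where it holds: {0, 2, 3, 4, 5, 6, 7, 8, 9, 10} → 10.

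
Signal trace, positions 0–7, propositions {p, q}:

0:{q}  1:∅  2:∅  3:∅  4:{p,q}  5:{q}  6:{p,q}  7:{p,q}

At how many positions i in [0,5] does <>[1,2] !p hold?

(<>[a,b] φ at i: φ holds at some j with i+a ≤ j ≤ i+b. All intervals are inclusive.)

Evaluate at each i in [0,5]:
  i=0: ✓ (witness j=1)
  i=1: ✓ (witness j=2)
  i=2: ✓ (witness j=3)
  i=3: ✓ (witness j=5)
  i=4: ✓ (witness j=5)
  i=5: ✗ (none in [6,7])
Positions where it holds: {0, 1, 2, 3, 4} → 5.

5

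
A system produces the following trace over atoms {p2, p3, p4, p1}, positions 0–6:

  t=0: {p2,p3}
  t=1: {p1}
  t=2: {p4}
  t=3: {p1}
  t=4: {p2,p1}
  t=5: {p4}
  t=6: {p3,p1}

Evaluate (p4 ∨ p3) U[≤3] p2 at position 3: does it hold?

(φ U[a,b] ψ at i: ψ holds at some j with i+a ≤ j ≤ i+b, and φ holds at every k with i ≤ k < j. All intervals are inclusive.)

Does not hold

Need some j in [3,6] with p2, and (p4 ∨ p3) at every k in [3,j-1].
  j=3: p2 false.
  j=4: p2 holds, but (p4 ∨ p3) fails at k=3 → not this j.
  j=5: p2 false.
  j=6: p2 false.
No j in the window works → until fails.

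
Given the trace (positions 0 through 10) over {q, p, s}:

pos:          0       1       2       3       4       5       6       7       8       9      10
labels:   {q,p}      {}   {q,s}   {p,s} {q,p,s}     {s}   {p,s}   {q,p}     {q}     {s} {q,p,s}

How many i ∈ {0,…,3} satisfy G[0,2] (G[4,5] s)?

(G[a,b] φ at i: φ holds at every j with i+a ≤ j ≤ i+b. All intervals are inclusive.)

0

Evaluate at each i in [0,3]:
  i=0: ✗ (fails at j=2)
  i=1: ✗ (fails at j=2)
  i=2: ✗ (fails at j=2)
  i=3: ✗ (fails at j=3)
Positions where it holds: {} → 0.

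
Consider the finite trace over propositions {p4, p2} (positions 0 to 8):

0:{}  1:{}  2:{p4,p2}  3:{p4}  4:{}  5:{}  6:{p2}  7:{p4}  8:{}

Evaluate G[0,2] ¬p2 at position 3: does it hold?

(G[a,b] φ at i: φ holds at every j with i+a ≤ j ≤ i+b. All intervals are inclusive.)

Yes

Check ¬p2 at every j in [3,5]:
  j=3: true
  j=4: true
  j=5: true
All positions satisfy it → formula holds.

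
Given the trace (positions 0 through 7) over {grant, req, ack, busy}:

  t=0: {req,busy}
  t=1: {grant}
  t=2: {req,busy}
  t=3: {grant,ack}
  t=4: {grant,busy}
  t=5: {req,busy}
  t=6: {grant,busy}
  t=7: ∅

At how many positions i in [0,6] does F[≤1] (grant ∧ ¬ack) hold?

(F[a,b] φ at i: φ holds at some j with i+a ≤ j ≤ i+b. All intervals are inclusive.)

6

Evaluate at each i in [0,6]:
  i=0: ✓ (witness j=1)
  i=1: ✓ (witness j=1)
  i=2: ✗ (none in [2,3])
  i=3: ✓ (witness j=4)
  i=4: ✓ (witness j=4)
  i=5: ✓ (witness j=6)
  i=6: ✓ (witness j=6)
Positions where it holds: {0, 1, 3, 4, 5, 6} → 6.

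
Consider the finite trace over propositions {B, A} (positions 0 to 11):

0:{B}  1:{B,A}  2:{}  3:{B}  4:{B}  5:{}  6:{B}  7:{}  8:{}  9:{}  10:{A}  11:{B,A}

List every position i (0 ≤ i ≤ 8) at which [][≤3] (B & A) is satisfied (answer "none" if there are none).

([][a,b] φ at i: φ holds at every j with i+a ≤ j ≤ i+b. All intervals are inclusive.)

none

Evaluate at each i in [0,8]:
  i=0: ✗ (fails at j=0)
  i=1: ✗ (fails at j=2)
  i=2: ✗ (fails at j=2)
  i=3: ✗ (fails at j=3)
  i=4: ✗ (fails at j=4)
  i=5: ✗ (fails at j=5)
  i=6: ✗ (fails at j=6)
  i=7: ✗ (fails at j=7)
  i=8: ✗ (fails at j=8)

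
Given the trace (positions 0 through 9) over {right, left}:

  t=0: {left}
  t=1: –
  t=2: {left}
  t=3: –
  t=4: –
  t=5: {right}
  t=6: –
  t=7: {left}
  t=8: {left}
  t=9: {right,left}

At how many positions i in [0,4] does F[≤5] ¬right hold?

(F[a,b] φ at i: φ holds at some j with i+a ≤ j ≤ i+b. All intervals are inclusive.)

Evaluate at each i in [0,4]:
  i=0: ✓ (witness j=0)
  i=1: ✓ (witness j=1)
  i=2: ✓ (witness j=2)
  i=3: ✓ (witness j=3)
  i=4: ✓ (witness j=4)
Positions where it holds: {0, 1, 2, 3, 4} → 5.

5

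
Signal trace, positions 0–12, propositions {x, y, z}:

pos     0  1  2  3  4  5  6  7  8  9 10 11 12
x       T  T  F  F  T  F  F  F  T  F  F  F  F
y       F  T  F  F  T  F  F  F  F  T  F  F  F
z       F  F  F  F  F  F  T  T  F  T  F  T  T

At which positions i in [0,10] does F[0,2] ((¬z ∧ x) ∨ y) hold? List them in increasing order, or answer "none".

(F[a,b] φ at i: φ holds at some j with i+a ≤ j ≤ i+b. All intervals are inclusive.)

Evaluate at each i in [0,10]:
  i=0: ✓ (witness j=0)
  i=1: ✓ (witness j=1)
  i=2: ✓ (witness j=4)
  i=3: ✓ (witness j=4)
  i=4: ✓ (witness j=4)
  i=5: ✗ (none in [5,7])
  i=6: ✓ (witness j=8)
  i=7: ✓ (witness j=8)
  i=8: ✓ (witness j=8)
  i=9: ✓ (witness j=9)
  i=10: ✗ (none in [10,12])

0, 1, 2, 3, 4, 6, 7, 8, 9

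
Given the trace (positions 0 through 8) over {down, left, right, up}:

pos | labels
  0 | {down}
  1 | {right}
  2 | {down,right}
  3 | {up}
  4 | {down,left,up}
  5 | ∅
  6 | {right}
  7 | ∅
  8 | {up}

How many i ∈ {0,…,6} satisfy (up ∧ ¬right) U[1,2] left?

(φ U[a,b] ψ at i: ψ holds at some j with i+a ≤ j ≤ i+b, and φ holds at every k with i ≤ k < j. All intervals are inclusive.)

Evaluate at each i in [0,6]:
  i=0: ✗ (no rhs in [1,2])
  i=1: ✗ (no rhs in [2,3])
  i=2: ✗ (lhs fails at k=2 before rhs at j=4)
  i=3: ✓ (rhs at j=4; lhs holds on [3,3])
  i=4: ✗ (no rhs in [5,6])
  i=5: ✗ (no rhs in [6,7])
  i=6: ✗ (no rhs in [7,8])
Positions where it holds: {3} → 1.

1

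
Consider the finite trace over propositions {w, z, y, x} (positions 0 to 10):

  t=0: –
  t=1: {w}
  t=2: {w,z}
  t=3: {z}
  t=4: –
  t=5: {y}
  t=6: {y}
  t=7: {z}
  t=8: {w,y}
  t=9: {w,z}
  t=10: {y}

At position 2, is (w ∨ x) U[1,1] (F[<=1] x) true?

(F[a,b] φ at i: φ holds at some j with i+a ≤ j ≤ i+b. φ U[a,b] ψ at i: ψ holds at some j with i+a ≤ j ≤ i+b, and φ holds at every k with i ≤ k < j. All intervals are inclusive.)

Need some j in [3,3] with F[<=1] x, and (w ∨ x) at every k in [2,j-1].
  j=3: F[<=1] x — fails (none in [3,4]).
No j in the window works → until fails.

Does not hold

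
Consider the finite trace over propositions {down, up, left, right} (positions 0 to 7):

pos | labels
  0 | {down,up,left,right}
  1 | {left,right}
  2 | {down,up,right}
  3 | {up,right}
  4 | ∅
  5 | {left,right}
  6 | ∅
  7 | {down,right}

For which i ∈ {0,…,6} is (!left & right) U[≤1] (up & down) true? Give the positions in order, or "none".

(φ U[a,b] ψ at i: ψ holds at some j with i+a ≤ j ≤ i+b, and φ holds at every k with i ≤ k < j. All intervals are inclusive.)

Evaluate at each i in [0,6]:
  i=0: ✓ (rhs at j=0)
  i=1: ✗ (lhs fails at k=1 before rhs at j=2)
  i=2: ✓ (rhs at j=2)
  i=3: ✗ (no rhs in [3,4])
  i=4: ✗ (no rhs in [4,5])
  i=5: ✗ (no rhs in [5,6])
  i=6: ✗ (no rhs in [6,7])

0, 2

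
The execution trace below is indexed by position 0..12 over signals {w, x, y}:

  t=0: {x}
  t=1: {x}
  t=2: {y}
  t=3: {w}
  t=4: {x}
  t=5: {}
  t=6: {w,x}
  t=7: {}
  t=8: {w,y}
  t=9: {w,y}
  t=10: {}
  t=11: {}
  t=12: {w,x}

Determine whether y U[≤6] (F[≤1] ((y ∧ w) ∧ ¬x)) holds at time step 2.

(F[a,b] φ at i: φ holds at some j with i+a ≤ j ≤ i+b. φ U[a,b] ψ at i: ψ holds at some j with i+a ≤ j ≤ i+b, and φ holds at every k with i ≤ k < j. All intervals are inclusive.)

Does not hold

Need some j in [2,8] with F[≤1] ((y ∧ w) ∧ ¬x), and y at every k in [2,j-1].
  j=2: F[≤1] ((y ∧ w) ∧ ¬x) — fails (none in [2,3]).
  j=3: F[≤1] ((y ∧ w) ∧ ¬x) — fails (none in [3,4]).
  j=4: F[≤1] ((y ∧ w) ∧ ¬x) — fails (none in [4,5]).
  j=5: F[≤1] ((y ∧ w) ∧ ¬x) — fails (none in [5,6]).
  j=6: F[≤1] ((y ∧ w) ∧ ¬x) — fails (none in [6,7]).
  j=7: F[≤1] ((y ∧ w) ∧ ¬x) holds, but y fails at k=3 → not this j.
  j=8: F[≤1] ((y ∧ w) ∧ ¬x) holds, but y fails at k=3 → not this j.
No j in the window works → until fails.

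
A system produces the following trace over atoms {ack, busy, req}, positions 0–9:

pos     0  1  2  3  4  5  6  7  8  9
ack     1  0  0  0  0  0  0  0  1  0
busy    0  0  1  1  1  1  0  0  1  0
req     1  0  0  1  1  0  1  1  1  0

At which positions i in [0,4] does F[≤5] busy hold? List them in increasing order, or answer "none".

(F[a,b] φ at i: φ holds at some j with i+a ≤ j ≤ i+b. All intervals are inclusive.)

Evaluate at each i in [0,4]:
  i=0: ✓ (witness j=2)
  i=1: ✓ (witness j=2)
  i=2: ✓ (witness j=2)
  i=3: ✓ (witness j=3)
  i=4: ✓ (witness j=4)

0, 1, 2, 3, 4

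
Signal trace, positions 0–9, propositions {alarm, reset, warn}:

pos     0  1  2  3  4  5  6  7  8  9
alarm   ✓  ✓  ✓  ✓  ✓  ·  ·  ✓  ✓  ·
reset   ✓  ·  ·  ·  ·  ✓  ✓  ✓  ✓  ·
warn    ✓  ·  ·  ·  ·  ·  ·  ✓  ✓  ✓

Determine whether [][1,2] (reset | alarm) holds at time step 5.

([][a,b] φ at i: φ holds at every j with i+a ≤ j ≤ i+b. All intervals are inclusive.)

Yes

Check (reset | alarm) at every j in [6,7]:
  j=6: true
  j=7: true
All positions satisfy it → formula holds.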